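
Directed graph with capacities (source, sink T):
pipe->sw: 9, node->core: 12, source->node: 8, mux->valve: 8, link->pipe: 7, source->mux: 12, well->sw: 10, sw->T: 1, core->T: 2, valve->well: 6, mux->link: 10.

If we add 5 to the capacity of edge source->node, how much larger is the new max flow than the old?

Original max flow = 3.
Edge source->node does not cross the min cut (source side {core, link, mux, node, pipe, source, sw, valve, well}), so extra capacity there cannot help.
New max flow = 3. Increase = 0.

0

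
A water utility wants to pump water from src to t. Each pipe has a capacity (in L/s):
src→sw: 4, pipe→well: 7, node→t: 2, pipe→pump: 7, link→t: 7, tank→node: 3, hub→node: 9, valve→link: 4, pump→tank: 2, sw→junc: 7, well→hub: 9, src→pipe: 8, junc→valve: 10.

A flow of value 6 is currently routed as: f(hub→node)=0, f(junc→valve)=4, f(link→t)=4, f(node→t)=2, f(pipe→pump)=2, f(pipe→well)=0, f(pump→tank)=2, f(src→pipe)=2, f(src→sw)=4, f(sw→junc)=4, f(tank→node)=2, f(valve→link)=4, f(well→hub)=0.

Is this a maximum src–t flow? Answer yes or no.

Yes

Residual reachable from src: {hub, node, pipe, pump, src, tank, well}; t is not reachable.
Saturated cut: src→sw, node→t with total capacity 6 = current flow value. Flow is maximum.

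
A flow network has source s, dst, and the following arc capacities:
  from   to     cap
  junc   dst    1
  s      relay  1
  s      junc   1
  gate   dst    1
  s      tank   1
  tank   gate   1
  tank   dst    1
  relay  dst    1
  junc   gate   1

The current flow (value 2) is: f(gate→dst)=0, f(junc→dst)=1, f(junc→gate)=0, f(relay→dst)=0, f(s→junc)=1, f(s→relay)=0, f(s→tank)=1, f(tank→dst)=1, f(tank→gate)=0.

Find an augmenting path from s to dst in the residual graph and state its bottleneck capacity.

s→relay→dst, bottleneck 1

Residual along s→relay→dst: s→relay: 1, relay→dst: 1.
Bottleneck = min = 1.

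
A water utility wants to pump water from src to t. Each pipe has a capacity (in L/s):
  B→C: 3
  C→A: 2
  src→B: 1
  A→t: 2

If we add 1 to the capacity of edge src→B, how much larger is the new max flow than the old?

1

Original max flow = 1.
After raising cap(src→B), augmenting paths through that edge carry 1 more unit.
New max flow = 2. Increase = 1.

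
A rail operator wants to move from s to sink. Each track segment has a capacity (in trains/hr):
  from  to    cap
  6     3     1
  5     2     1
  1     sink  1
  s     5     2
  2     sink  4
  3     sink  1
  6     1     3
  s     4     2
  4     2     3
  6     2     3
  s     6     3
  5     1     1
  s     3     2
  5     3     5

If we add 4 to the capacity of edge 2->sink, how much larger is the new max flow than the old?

2

Original max flow = 6.
After raising cap(2->sink), augmenting paths through that edge carry 2 more units.
New max flow = 8. Increase = 2.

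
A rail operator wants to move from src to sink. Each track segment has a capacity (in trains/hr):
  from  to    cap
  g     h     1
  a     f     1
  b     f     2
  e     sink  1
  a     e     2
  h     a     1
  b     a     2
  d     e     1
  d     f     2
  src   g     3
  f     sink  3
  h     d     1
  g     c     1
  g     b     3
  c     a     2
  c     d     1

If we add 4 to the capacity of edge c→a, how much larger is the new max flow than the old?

0

Original max flow = 3.
Edge c→a does not cross the min cut (source side {src}), so extra capacity there cannot help.
New max flow = 3. Increase = 0.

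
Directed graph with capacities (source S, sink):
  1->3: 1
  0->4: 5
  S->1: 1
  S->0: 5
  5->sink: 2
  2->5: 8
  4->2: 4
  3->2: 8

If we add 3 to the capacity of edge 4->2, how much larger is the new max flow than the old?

0

Original max flow = 2.
Edge 4->2 does not cross the min cut (source side {0, 1, 2, 3, 4, 5, S}), so extra capacity there cannot help.
New max flow = 2. Increase = 0.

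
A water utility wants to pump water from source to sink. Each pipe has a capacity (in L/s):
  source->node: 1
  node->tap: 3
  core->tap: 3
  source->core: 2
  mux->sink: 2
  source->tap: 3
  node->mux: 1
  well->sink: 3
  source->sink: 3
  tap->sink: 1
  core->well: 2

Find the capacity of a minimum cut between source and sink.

7

Max flow = 7 (via 4 augmenting paths).
In the residual at optimum, the set reachable from source is {source, tap}.
Cut edges: source->core (cap 2), source->node (cap 1), source->sink (cap 3), tap->sink (cap 1). Sum = 7.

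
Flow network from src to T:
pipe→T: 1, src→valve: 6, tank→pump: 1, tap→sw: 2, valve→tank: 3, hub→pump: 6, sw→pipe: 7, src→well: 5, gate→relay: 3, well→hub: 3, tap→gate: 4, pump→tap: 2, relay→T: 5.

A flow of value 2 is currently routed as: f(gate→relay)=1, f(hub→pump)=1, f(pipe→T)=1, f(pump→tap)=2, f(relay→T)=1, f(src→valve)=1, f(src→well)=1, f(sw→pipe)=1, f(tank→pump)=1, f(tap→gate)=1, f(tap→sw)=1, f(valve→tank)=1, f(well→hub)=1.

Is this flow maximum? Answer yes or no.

Residual reachable from src: {hub, pump, src, tank, valve, well}; T is not reachable.
Saturated cut: pump→tap with total capacity 2 = current flow value. Flow is maximum.

Yes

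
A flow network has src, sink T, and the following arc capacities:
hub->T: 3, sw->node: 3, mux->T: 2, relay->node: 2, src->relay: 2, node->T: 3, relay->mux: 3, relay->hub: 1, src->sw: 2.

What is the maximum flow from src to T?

Augment src->relay->hub->T: bottleneck 1. Total 1.
Augment src->relay->node->T: bottleneck 1. Total 2.
Augment src->sw->node->T: bottleneck 2. Total 4.
No augmenting path remains in the residual graph.

4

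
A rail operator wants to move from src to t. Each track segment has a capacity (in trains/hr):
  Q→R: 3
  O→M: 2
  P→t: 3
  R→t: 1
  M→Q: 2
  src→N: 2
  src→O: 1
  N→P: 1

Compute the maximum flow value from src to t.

2

Augment src→N→P→t: bottleneck 1. Total 1.
Augment src→O→M→Q→R→t: bottleneck 1. Total 2.
No augmenting path remains in the residual graph.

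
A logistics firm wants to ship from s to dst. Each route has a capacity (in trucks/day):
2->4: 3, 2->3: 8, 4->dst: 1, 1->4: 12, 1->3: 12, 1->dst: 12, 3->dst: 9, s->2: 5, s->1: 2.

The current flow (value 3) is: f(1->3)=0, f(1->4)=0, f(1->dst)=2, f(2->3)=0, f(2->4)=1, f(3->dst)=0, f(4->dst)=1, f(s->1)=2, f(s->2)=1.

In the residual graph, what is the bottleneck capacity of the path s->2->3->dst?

Residual capacities along the path: s->2: 4, 2->3: 8, 3->dst: 9.
Minimum is 4.

4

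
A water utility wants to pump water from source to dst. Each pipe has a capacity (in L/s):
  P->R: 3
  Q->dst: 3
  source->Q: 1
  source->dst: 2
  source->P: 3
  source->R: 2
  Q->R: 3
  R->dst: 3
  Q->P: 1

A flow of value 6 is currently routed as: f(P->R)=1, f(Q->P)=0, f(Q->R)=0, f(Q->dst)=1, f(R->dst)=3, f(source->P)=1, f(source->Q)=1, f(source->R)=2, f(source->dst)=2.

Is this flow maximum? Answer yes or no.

Residual reachable from source: {P, R, source}; dst is not reachable.
Saturated cut: source->Q, source->dst, R->dst with total capacity 6 = current flow value. Flow is maximum.

Yes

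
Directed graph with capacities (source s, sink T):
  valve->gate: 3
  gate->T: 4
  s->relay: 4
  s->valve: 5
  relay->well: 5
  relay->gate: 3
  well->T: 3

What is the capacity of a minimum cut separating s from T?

Max flow = 7 (via 3 augmenting paths).
In the residual at optimum, the set reachable from s is {s, valve}.
Cut edges: s->relay (cap 4), valve->gate (cap 3). Sum = 7.

7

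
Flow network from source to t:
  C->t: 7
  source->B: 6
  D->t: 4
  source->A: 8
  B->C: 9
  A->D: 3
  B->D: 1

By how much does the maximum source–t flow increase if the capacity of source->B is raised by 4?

2

Original max flow = 9.
After raising cap(source->B), augmenting paths through that edge carry 2 more units.
New max flow = 11. Increase = 2.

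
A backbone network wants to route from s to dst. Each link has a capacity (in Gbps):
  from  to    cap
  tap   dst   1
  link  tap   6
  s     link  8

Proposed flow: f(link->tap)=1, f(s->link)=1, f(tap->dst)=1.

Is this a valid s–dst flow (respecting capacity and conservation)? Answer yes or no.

Every edge has 0 ≤ f(e) ≤ cap(e).
At each intermediate node, inflow equals outflow.

Yes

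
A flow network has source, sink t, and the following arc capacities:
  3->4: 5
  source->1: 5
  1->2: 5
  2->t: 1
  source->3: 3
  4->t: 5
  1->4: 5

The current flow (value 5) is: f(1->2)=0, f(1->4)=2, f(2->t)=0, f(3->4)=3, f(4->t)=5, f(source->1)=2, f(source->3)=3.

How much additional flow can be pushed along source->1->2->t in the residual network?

1

Residual capacities along the path: source->1: 3, 1->2: 5, 2->t: 1.
Minimum is 1.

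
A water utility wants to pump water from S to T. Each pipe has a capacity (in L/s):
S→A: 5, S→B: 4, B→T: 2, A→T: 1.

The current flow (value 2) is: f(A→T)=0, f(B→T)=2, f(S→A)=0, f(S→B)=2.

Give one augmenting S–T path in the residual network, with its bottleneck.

S→A→T, bottleneck 1

Residual along S→A→T: S→A: 5, A→T: 1.
Bottleneck = min = 1.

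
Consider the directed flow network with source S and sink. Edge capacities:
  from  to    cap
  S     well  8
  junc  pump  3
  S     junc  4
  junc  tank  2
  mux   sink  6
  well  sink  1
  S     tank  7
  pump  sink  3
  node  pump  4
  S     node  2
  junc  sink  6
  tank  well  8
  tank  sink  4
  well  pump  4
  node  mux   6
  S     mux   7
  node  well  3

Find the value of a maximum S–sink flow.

18

Augment S->junc->sink: bottleneck 4. Total 4.
Augment S->mux->sink: bottleneck 6. Total 10.
Augment S->tank->sink: bottleneck 4. Total 14.
Augment S->well->sink: bottleneck 1. Total 15.
Augment S->node->pump->sink: bottleneck 2. Total 17.
Augment S->well->pump->sink: bottleneck 1. Total 18.
No augmenting path remains in the residual graph.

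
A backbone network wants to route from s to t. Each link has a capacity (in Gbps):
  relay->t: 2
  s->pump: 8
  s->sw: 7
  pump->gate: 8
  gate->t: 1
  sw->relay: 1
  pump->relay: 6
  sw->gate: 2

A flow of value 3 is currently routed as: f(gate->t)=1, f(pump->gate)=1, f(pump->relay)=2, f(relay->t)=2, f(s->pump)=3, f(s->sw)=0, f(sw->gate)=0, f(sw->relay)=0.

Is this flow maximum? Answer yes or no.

Yes

Residual reachable from s: {gate, pump, relay, s, sw}; t is not reachable.
Saturated cut: gate->t, relay->t with total capacity 3 = current flow value. Flow is maximum.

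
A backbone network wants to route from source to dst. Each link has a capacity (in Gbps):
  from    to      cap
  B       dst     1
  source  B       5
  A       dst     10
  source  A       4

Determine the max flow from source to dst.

5

Augment source->A->dst: bottleneck 4. Total 4.
Augment source->B->dst: bottleneck 1. Total 5.
No augmenting path remains in the residual graph.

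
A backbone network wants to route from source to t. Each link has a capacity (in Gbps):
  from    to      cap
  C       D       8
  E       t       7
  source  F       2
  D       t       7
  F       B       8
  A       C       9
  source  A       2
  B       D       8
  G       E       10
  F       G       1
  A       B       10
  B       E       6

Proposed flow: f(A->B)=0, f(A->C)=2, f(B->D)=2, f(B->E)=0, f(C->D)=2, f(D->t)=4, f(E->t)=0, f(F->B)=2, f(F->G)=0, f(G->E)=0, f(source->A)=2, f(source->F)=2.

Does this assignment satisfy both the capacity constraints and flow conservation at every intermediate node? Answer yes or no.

Yes

Every edge has 0 ≤ f(e) ≤ cap(e).
At each intermediate node, inflow equals outflow.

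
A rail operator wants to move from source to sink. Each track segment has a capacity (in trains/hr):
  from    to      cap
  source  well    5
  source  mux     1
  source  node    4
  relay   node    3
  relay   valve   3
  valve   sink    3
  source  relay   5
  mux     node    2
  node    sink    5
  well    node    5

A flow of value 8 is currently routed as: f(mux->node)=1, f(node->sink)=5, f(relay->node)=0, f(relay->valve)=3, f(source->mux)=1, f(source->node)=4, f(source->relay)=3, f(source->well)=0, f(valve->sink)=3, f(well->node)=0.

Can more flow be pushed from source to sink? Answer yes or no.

Residual reachable from source: {mux, node, relay, source, well}; sink is not reachable.
Saturated cut: relay->valve, node->sink with total capacity 8 = current flow value. Flow is maximum.

No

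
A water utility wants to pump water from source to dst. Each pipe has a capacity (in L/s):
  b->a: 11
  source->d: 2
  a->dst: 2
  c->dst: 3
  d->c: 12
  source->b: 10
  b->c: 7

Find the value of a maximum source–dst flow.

5

Augment source->d->c->dst: bottleneck 2. Total 2.
Augment source->b->c->dst: bottleneck 1. Total 3.
Augment source->b->a->dst: bottleneck 2. Total 5.
No augmenting path remains in the residual graph.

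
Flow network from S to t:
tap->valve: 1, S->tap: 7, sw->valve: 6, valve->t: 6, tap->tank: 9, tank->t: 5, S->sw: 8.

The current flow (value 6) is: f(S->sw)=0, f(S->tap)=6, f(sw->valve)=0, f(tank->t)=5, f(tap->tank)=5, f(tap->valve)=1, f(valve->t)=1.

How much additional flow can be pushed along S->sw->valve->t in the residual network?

5

Residual capacities along the path: S->sw: 8, sw->valve: 6, valve->t: 5.
Minimum is 5.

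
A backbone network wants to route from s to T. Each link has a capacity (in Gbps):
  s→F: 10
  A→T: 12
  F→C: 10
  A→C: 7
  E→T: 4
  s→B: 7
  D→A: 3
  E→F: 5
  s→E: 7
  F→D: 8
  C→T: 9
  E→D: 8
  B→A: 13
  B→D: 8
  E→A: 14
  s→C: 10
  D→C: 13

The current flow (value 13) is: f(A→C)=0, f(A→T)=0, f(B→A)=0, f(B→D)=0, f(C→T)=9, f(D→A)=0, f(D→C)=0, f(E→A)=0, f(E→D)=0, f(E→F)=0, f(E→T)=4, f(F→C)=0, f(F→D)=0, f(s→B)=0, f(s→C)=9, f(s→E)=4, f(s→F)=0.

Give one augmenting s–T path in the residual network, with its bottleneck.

s→B→A→T, bottleneck 7

Residual along s→B→A→T: s→B: 7, B→A: 13, A→T: 12.
Bottleneck = min = 7.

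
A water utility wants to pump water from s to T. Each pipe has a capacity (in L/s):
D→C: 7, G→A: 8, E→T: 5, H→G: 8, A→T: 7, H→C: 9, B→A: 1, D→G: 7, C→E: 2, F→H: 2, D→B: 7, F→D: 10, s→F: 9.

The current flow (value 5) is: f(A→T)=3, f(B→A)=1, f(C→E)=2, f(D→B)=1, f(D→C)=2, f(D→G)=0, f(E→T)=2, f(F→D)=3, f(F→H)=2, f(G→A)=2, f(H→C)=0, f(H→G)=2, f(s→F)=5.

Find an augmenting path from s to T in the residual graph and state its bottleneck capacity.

Residual along s→F→D→G→A→T: s→F: 4, F→D: 7, D→G: 7, G→A: 6, A→T: 4.
Bottleneck = min = 4.

s→F→D→G→A→T, bottleneck 4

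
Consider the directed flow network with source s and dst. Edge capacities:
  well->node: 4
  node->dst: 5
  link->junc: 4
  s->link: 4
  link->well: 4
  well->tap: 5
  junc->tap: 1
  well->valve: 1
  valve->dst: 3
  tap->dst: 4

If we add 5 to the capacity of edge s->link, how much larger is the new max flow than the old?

Original max flow = 4.
After raising cap(s->link), augmenting paths through that edge carry 1 more unit.
New max flow = 5. Increase = 1.

1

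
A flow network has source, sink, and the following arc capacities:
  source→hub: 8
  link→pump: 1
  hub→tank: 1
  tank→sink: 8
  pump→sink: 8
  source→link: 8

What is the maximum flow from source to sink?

2

Augment source→hub→tank→sink: bottleneck 1. Total 1.
Augment source→link→pump→sink: bottleneck 1. Total 2.
No augmenting path remains in the residual graph.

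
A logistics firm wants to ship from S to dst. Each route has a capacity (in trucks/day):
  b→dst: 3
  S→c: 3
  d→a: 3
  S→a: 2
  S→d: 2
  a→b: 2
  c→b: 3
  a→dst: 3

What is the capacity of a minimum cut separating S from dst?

Max flow = 6 (via 3 augmenting paths).
In the residual at optimum, the set reachable from S is {S, a, b, c, d}.
Cut edges: a→dst (cap 3), b→dst (cap 3). Sum = 6.

6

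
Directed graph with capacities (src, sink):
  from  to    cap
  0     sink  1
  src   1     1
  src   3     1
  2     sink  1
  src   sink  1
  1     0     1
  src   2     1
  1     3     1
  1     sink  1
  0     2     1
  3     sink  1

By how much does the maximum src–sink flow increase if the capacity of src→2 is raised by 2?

Original max flow = 4.
Even with extra capacity on src→2, another cut of capacity 4 remains binding.
New max flow = 4. Increase = 0.

0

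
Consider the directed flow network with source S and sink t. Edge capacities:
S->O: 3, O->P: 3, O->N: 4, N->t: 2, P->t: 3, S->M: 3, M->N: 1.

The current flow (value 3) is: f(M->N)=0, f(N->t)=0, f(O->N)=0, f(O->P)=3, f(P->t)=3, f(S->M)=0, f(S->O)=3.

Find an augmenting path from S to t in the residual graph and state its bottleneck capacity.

Residual along S->M->N->t: S->M: 3, M->N: 1, N->t: 2.
Bottleneck = min = 1.

S->M->N->t, bottleneck 1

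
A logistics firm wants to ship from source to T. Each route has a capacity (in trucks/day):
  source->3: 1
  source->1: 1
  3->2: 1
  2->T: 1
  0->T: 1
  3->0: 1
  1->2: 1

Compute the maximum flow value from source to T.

2

Augment source->1->2->T: bottleneck 1. Total 1.
Augment source->3->0->T: bottleneck 1. Total 2.
No augmenting path remains in the residual graph.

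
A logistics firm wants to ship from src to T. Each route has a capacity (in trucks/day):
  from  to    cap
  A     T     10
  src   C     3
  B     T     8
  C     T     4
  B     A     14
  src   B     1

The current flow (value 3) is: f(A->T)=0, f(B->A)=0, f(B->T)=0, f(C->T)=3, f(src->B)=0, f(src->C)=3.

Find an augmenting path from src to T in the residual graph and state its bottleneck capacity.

src->B->T, bottleneck 1

Residual along src->B->T: src->B: 1, B->T: 8.
Bottleneck = min = 1.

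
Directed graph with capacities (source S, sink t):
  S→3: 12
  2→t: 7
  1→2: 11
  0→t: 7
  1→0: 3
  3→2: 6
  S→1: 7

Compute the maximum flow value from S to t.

10

Augment S→3→2→t: bottleneck 6. Total 6.
Augment S→1→2→t: bottleneck 1. Total 7.
Augment S→1→0→t: bottleneck 3. Total 10.
No augmenting path remains in the residual graph.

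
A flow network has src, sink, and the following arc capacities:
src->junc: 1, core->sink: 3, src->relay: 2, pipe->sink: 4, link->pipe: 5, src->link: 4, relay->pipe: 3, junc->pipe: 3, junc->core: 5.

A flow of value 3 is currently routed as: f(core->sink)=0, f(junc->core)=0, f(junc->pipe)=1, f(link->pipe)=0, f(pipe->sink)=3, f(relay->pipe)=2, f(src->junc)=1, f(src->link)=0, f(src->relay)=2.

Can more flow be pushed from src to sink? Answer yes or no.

Residual path src->link->pipe->sink has bottleneck 1 > 0.
Pushing 1 along it raises the flow to 4, so the given flow is not maximum.

Yes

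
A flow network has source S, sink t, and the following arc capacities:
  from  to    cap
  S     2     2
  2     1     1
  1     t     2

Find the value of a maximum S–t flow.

1

Augment S->2->1->t: bottleneck 1. Total 1.
No augmenting path remains in the residual graph.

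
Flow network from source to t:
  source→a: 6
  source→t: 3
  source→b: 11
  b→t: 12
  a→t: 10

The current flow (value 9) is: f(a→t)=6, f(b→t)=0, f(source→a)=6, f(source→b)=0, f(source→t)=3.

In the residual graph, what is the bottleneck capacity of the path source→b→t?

Residual capacities along the path: source→b: 11, b→t: 12.
Minimum is 11.

11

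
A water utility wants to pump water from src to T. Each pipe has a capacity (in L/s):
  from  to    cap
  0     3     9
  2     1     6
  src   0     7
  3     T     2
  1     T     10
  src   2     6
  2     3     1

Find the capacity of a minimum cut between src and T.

Max flow = 8 (via 2 augmenting paths).
In the residual at optimum, the set reachable from src is {0, 3, src}.
Cut edges: src->2 (cap 6), 3->T (cap 2). Sum = 8.

8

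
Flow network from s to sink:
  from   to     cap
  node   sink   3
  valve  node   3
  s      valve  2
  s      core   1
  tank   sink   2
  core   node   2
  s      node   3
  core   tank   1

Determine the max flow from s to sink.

4

Augment s->node->sink: bottleneck 3. Total 3.
Augment s->core->tank->sink: bottleneck 1. Total 4.
No augmenting path remains in the residual graph.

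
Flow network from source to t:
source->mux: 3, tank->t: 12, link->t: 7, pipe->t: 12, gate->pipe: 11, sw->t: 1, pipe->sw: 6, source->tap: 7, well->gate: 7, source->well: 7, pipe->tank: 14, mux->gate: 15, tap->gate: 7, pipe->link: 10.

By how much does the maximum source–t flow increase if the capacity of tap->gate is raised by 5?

Original max flow = 11.
Edge tap->gate does not cross the min cut (source side {gate, mux, source, tap, well}), so extra capacity there cannot help.
New max flow = 11. Increase = 0.

0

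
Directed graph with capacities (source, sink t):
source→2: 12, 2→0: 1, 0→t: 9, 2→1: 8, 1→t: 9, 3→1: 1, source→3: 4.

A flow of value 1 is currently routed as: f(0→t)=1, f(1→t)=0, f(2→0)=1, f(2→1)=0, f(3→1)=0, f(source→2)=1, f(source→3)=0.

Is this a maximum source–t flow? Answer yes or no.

No

Residual path source→2→1→t has bottleneck 8 > 0.
Pushing 8 along it raises the flow to 9, so the given flow is not maximum.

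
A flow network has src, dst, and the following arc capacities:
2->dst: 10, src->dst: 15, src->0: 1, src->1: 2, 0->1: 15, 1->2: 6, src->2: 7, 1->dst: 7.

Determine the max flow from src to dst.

25

Augment src->dst: bottleneck 15. Total 15.
Augment src->1->dst: bottleneck 2. Total 17.
Augment src->2->dst: bottleneck 7. Total 24.
Augment src->0->1->dst: bottleneck 1. Total 25.
No augmenting path remains in the residual graph.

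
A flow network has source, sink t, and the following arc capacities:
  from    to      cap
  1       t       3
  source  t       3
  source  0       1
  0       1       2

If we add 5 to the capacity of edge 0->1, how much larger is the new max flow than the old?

0

Original max flow = 4.
Edge 0->1 does not cross the min cut (source side {source}), so extra capacity there cannot help.
New max flow = 4. Increase = 0.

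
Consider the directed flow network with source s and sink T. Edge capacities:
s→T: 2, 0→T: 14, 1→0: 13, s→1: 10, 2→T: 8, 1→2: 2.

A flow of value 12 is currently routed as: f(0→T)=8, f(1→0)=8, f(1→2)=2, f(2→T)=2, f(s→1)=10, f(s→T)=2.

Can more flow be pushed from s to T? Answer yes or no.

No

Residual reachable from s: {s}; T is not reachable.
Saturated cut: s→1, s→T with total capacity 12 = current flow value. Flow is maximum.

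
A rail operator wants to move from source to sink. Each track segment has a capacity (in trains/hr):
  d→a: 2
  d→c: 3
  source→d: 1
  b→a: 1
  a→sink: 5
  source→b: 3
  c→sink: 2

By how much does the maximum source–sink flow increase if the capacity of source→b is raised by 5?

0

Original max flow = 2.
Edge source→b does not cross the min cut (source side {b, source}), so extra capacity there cannot help.
New max flow = 2. Increase = 0.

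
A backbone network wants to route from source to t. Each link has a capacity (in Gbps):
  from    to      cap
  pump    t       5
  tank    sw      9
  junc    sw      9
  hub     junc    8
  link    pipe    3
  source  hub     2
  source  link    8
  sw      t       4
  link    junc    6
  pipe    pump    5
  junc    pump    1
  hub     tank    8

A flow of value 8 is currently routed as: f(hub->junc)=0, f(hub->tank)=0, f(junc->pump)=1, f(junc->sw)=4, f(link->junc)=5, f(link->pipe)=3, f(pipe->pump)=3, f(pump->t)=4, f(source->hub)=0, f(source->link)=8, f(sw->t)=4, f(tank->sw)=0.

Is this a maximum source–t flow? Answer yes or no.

Yes

Residual reachable from source: {hub, junc, link, source, sw, tank}; t is not reachable.
Saturated cut: link->pipe, junc->pump, sw->t with total capacity 8 = current flow value. Flow is maximum.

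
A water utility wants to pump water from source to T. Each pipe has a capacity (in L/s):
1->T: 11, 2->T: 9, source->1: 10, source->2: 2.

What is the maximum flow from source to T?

Augment source->1->T: bottleneck 10. Total 10.
Augment source->2->T: bottleneck 2. Total 12.
No augmenting path remains in the residual graph.

12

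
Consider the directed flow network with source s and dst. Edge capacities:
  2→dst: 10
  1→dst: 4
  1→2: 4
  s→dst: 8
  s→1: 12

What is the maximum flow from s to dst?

Augment s→dst: bottleneck 8. Total 8.
Augment s→1→dst: bottleneck 4. Total 12.
Augment s→1→2→dst: bottleneck 4. Total 16.
No augmenting path remains in the residual graph.

16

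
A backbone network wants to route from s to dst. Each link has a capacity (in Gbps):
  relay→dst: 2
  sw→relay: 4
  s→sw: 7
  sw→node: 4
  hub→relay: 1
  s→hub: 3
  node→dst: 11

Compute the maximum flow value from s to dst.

Augment s→hub→relay→dst: bottleneck 1. Total 1.
Augment s→sw→relay→dst: bottleneck 1. Total 2.
Augment s→sw→node→dst: bottleneck 4. Total 6.
No augmenting path remains in the residual graph.

6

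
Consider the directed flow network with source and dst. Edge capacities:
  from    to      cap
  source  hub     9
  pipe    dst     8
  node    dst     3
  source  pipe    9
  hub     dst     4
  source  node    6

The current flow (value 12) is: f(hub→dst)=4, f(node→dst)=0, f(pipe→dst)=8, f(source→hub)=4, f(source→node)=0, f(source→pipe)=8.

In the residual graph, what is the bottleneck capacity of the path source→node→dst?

Residual capacities along the path: source→node: 6, node→dst: 3.
Minimum is 3.

3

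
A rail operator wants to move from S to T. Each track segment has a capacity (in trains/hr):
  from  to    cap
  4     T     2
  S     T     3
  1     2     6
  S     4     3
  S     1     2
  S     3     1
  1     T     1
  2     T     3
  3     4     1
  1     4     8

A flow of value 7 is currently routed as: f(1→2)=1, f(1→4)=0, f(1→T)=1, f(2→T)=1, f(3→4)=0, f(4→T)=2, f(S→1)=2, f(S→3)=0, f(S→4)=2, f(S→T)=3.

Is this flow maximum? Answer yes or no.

Residual reachable from S: {3, 4, S}; T is not reachable.
Saturated cut: S→1, S→T, 4→T with total capacity 7 = current flow value. Flow is maximum.

Yes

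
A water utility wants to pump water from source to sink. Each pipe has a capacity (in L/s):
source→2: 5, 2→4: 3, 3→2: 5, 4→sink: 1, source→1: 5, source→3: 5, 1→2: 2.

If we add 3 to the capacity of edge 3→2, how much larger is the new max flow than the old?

Original max flow = 1.
Edge 3→2 does not cross the min cut (source side {1, 2, 3, 4, source}), so extra capacity there cannot help.
New max flow = 1. Increase = 0.

0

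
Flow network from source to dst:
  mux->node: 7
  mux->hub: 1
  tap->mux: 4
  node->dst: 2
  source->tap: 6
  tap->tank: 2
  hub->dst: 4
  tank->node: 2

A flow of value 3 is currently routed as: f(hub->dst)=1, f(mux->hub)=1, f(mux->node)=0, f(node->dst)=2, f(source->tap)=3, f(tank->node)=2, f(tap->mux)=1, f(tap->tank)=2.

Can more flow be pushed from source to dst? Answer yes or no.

No

Residual reachable from source: {mux, node, source, tank, tap}; dst is not reachable.
Saturated cut: mux->hub, node->dst with total capacity 3 = current flow value. Flow is maximum.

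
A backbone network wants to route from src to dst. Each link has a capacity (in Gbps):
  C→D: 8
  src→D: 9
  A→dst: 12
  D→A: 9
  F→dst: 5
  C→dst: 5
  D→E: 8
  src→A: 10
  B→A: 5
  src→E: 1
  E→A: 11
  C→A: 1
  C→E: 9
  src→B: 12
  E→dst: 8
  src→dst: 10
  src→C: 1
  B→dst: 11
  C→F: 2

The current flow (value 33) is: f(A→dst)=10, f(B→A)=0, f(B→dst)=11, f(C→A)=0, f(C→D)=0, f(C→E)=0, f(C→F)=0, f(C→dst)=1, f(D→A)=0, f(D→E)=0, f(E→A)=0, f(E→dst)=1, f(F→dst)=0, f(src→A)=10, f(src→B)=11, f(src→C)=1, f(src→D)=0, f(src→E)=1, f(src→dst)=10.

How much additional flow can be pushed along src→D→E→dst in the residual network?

7

Residual capacities along the path: src→D: 9, D→E: 8, E→dst: 7.
Minimum is 7.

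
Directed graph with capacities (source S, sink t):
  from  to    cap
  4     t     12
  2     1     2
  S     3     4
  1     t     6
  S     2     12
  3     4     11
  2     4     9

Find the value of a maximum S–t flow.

14

Augment S->3->4->t: bottleneck 4. Total 4.
Augment S->2->4->t: bottleneck 8. Total 12.
Augment S->2->1->t: bottleneck 2. Total 14.
No augmenting path remains in the residual graph.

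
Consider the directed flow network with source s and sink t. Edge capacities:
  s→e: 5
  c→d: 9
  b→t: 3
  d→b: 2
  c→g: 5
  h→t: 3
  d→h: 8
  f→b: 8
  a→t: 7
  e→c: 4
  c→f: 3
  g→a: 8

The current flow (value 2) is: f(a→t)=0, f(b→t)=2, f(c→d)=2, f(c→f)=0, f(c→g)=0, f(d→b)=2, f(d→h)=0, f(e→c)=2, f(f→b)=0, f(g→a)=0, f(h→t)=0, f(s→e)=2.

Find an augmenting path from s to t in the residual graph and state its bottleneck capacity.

Residual along s→e→c→d→h→t: s→e: 3, e→c: 2, c→d: 7, d→h: 8, h→t: 3.
Bottleneck = min = 2.

s→e→c→d→h→t, bottleneck 2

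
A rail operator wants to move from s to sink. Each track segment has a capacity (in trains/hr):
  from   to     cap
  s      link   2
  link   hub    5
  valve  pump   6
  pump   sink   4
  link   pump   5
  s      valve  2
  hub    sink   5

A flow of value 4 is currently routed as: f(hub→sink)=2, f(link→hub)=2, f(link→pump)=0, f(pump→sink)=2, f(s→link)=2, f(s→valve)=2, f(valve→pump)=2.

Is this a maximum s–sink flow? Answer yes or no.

Residual reachable from s: {s}; sink is not reachable.
Saturated cut: s→link, s→valve with total capacity 4 = current flow value. Flow is maximum.

Yes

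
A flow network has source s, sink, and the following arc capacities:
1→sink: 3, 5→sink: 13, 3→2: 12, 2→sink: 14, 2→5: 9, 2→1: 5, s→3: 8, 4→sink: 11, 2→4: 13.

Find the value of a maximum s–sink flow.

Augment s→3→2→sink: bottleneck 8. Total 8.
No augmenting path remains in the residual graph.

8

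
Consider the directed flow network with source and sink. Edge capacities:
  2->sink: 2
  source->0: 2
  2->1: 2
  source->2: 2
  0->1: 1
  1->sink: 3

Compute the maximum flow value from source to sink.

3

Augment source->2->sink: bottleneck 2. Total 2.
Augment source->0->1->sink: bottleneck 1. Total 3.
No augmenting path remains in the residual graph.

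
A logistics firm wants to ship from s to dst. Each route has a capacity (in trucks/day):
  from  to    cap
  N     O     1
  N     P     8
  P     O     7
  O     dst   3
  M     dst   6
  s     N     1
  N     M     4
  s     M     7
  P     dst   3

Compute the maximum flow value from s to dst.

7

Augment s->M->dst: bottleneck 6. Total 6.
Augment s->N->P->dst: bottleneck 1. Total 7.
No augmenting path remains in the residual graph.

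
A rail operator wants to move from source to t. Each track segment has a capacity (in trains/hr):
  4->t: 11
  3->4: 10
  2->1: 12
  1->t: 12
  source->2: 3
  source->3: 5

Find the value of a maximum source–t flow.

8

Augment source->3->4->t: bottleneck 5. Total 5.
Augment source->2->1->t: bottleneck 3. Total 8.
No augmenting path remains in the residual graph.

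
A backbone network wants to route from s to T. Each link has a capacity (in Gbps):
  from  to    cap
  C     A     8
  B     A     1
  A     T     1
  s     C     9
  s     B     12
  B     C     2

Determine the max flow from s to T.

1

Augment s->B->A->T: bottleneck 1. Total 1.
No augmenting path remains in the residual graph.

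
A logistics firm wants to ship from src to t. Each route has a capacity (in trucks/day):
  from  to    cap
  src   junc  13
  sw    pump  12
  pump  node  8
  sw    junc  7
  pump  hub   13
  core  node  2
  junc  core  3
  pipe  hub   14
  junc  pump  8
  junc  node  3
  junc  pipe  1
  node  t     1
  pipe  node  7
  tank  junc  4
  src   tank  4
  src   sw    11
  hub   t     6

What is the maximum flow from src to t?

Augment src→junc→node→t: bottleneck 1. Total 1.
Augment src→sw→pump→hub→t: bottleneck 6. Total 7.
No augmenting path remains in the residual graph.

7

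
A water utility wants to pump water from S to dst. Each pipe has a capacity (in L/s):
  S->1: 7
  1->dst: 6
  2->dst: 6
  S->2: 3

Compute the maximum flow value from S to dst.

9

Augment S->1->dst: bottleneck 6. Total 6.
Augment S->2->dst: bottleneck 3. Total 9.
No augmenting path remains in the residual graph.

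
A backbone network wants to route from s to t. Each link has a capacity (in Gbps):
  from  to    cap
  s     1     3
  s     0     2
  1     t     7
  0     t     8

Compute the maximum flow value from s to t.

Augment s→1→t: bottleneck 3. Total 3.
Augment s→0→t: bottleneck 2. Total 5.
No augmenting path remains in the residual graph.

5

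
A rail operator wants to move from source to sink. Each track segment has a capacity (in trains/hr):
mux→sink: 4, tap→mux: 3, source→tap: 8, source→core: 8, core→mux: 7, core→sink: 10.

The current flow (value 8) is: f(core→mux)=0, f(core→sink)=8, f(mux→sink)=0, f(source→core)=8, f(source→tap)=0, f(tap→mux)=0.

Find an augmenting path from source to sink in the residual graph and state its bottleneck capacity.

Residual along source→tap→mux→sink: source→tap: 8, tap→mux: 3, mux→sink: 4.
Bottleneck = min = 3.

source→tap→mux→sink, bottleneck 3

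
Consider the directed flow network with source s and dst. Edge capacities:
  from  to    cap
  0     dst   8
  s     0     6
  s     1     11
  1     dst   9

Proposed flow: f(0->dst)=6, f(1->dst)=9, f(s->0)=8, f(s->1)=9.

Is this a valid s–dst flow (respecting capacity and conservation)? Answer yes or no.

No

Capacity violated on s->0: flow 8 > capacity 6.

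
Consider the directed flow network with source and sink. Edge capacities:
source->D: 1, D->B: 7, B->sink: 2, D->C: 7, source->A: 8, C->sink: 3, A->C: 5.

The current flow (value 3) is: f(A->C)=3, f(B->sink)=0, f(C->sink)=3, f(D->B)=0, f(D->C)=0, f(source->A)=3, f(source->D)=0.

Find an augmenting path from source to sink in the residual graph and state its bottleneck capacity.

source->D->B->sink, bottleneck 1

Residual along source->D->B->sink: source->D: 1, D->B: 7, B->sink: 2.
Bottleneck = min = 1.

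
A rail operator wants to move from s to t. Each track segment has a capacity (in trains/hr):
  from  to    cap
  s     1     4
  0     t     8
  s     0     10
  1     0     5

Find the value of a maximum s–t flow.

8

Augment s→0→t: bottleneck 8. Total 8.
No augmenting path remains in the residual graph.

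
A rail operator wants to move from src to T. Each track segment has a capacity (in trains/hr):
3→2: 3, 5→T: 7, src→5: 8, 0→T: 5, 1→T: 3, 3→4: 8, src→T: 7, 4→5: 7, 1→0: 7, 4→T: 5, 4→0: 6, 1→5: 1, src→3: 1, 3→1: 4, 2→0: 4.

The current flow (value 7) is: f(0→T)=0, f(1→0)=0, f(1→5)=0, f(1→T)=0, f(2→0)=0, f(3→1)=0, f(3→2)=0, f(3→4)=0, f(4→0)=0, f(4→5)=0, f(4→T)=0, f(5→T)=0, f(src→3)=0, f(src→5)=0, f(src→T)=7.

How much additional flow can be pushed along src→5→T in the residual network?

Residual capacities along the path: src→5: 8, 5→T: 7.
Minimum is 7.

7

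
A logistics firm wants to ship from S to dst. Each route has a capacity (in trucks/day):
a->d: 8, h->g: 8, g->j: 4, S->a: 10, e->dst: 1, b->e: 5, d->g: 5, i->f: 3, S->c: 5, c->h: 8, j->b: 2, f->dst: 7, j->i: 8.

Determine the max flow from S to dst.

4

Augment S->a->d->g->j->b->e->dst: bottleneck 1. Total 1.
Augment S->a->d->g->j->i->f->dst: bottleneck 3. Total 4.
No augmenting path remains in the residual graph.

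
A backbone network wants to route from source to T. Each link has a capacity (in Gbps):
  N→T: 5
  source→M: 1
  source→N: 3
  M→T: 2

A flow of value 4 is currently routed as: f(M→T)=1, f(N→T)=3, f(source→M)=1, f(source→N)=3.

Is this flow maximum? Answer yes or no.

Residual reachable from source: {source}; T is not reachable.
Saturated cut: source→N, source→M with total capacity 4 = current flow value. Flow is maximum.

Yes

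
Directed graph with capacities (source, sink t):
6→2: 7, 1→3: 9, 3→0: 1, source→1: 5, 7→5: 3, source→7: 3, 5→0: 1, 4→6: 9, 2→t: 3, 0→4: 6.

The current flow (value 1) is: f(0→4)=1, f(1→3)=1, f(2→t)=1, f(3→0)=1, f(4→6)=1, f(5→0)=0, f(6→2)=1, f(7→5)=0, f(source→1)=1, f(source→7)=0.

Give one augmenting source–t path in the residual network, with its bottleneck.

source→7→5→0→4→6→2→t, bottleneck 1

Residual along source→7→5→0→4→6→2→t: source→7: 3, 7→5: 3, 5→0: 1, 0→4: 5, 4→6: 8, 6→2: 6, 2→t: 2.
Bottleneck = min = 1.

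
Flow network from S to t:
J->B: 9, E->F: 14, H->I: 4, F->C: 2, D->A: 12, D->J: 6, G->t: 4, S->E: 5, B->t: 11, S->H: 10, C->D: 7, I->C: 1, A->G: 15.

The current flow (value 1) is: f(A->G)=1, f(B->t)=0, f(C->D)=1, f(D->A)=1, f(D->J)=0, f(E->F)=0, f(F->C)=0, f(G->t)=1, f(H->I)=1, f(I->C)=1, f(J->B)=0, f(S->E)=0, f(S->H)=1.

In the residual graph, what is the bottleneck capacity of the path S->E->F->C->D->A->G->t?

Residual capacities along the path: S->E: 5, E->F: 14, F->C: 2, C->D: 6, D->A: 11, A->G: 14, G->t: 3.
Minimum is 2.

2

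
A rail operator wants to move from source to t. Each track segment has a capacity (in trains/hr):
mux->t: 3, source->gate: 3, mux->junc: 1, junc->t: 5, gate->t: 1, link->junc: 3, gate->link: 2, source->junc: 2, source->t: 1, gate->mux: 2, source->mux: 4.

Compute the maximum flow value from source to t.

10

Augment source->t: bottleneck 1. Total 1.
Augment source->gate->t: bottleneck 1. Total 2.
Augment source->mux->t: bottleneck 3. Total 5.
Augment source->junc->t: bottleneck 2. Total 7.
Augment source->mux->junc->t: bottleneck 1. Total 8.
Augment source->gate->link->junc->t: bottleneck 2. Total 10.
No augmenting path remains in the residual graph.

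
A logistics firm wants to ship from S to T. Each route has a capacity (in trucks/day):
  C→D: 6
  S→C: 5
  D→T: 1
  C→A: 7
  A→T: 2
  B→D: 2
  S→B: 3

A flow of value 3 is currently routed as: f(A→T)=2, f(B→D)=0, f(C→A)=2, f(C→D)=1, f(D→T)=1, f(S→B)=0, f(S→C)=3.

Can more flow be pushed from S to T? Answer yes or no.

No

Residual reachable from S: {A, B, C, D, S}; T is not reachable.
Saturated cut: A→T, D→T with total capacity 3 = current flow value. Flow is maximum.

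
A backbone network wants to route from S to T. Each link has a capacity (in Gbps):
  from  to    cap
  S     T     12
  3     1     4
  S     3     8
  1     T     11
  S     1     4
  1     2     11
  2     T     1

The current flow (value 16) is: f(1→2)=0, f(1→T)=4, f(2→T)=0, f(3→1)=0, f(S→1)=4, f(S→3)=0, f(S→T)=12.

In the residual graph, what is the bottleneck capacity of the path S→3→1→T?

4

Residual capacities along the path: S→3: 8, 3→1: 4, 1→T: 7.
Minimum is 4.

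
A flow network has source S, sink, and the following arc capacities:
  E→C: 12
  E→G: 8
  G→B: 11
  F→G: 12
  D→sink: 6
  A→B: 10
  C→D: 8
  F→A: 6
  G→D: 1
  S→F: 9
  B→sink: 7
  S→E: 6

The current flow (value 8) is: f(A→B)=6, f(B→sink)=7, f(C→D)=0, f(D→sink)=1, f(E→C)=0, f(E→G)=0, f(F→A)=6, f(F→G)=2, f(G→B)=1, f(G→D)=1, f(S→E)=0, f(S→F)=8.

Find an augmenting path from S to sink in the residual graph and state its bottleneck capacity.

Residual along S→E→C→D→sink: S→E: 6, E→C: 12, C→D: 8, D→sink: 5.
Bottleneck = min = 5.

S→E→C→D→sink, bottleneck 5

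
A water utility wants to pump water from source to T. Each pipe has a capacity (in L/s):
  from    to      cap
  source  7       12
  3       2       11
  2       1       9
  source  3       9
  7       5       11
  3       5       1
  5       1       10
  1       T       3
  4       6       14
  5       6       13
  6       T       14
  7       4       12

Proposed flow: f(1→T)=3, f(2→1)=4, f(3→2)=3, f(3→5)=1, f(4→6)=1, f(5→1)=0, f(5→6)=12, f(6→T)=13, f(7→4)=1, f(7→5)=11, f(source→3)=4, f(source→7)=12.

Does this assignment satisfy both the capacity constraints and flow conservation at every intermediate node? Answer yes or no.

No

Conservation fails at 2: inflow 3 ≠ outflow 4.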